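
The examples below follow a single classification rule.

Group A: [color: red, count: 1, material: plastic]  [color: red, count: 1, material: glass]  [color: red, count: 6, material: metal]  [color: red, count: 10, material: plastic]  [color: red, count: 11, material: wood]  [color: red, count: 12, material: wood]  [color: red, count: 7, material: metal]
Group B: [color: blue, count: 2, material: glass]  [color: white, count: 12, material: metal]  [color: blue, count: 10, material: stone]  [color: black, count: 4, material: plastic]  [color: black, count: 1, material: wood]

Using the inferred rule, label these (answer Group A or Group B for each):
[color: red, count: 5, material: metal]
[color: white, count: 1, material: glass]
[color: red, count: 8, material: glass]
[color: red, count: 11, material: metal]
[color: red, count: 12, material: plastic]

Group A, Group B, Group A, Group A, Group A

One predicate separates the groups cleanly: color is red.
[color: red, count: 5, material: metal]: color is red, matches → Group A.
[color: white, count: 1, material: glass]: color is white, does not fit → Group B.
[color: red, count: 8, material: glass]: color is red, matches → Group A.
[color: red, count: 11, material: metal]: color is red, matches → Group A.
[color: red, count: 12, material: plastic]: color is red, matches → Group A.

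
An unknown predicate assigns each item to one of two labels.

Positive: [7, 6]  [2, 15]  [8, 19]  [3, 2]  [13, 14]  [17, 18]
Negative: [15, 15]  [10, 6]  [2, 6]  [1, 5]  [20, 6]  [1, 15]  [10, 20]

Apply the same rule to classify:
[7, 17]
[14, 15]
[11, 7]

Comparing the two groups points to one rule — sum is odd.
Negative: [7, 17], since 7+17 = 24.
Positive: [14, 15], since 14+15 = 29.
Negative: [11, 7], since 11+7 = 18.

Negative, Positive, Negative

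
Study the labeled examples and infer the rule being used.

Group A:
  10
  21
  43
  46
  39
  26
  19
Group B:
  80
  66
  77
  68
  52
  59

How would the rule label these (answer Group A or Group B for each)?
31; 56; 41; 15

Every 'Group A' example satisfies: at most 46. None of the 'Group B' examples do.
31 — 31 ≤ 46, hence Group A. 56 — 56 > 46, hence Group B. 41 — 41 ≤ 46, hence Group A. 15 — 15 ≤ 46, hence Group A.

Group A, Group B, Group A, Group A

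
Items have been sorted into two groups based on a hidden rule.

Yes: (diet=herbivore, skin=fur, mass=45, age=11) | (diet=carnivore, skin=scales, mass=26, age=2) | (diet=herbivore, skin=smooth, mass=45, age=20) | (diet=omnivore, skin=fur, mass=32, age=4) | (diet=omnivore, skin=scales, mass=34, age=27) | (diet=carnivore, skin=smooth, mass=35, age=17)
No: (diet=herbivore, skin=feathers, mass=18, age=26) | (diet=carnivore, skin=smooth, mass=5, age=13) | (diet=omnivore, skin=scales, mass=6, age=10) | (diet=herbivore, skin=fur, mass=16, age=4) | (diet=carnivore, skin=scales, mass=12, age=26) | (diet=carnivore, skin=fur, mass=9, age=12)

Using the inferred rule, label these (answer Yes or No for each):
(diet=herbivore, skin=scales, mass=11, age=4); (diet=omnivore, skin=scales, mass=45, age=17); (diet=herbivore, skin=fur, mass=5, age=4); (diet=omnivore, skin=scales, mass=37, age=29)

No, Yes, No, Yes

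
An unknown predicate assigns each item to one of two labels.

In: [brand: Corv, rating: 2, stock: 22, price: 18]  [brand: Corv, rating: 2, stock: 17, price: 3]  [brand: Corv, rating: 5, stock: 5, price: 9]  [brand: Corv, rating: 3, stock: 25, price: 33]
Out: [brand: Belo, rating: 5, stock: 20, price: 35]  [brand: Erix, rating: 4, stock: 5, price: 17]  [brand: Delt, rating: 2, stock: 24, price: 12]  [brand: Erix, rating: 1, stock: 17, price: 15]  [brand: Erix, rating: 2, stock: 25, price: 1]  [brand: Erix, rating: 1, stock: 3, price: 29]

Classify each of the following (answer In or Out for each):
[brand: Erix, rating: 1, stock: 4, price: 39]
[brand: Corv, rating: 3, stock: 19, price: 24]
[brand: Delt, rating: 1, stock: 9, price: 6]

Out, In, Out

The rule appears to be: brand is Corv.
[brand: Erix, rating: 1, stock: 4, price: 39]: brand is Erix, fails this test → Out.
[brand: Corv, rating: 3, stock: 19, price: 24]: brand is Corv, satisfies this → In.
[brand: Delt, rating: 1, stock: 9, price: 6]: brand is Delt, fails this test → Out.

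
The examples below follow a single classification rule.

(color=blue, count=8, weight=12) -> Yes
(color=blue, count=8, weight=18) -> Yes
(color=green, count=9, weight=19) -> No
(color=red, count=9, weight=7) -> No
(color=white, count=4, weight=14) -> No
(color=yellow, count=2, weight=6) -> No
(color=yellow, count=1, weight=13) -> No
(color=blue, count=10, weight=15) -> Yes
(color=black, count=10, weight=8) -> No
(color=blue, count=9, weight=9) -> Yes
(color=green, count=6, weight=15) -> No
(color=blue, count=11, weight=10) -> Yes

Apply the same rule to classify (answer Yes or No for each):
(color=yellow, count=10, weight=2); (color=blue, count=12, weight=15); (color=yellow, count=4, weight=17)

No, Yes, No

'Yes' ⟺ color is blue.
(color=yellow, count=10, weight=2) — color is yellow, hence No. (color=blue, count=12, weight=15) — color is blue, hence Yes. (color=yellow, count=4, weight=17) — color is yellow, hence No.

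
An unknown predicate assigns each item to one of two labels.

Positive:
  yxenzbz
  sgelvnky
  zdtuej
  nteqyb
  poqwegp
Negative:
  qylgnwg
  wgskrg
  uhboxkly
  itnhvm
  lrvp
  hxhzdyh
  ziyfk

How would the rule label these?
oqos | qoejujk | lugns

Comparing the two groups points to one rule — contains 'e'.
oqos: no 'e', fails this test → Negative.
qoejujk: has 'e', meets the rule → Positive.
lugns: no 'e', fails this test → Negative.

Negative, Positive, Negative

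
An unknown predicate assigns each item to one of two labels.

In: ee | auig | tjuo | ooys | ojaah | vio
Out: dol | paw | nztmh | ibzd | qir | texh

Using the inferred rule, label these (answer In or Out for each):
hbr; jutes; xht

Out, In, Out

One predicate separates the groups cleanly: has ≥ 2 vowels.
hbr — 0 vowels, hence Out. jutes — 2 vowels, hence In. xht — 0 vowels, hence Out.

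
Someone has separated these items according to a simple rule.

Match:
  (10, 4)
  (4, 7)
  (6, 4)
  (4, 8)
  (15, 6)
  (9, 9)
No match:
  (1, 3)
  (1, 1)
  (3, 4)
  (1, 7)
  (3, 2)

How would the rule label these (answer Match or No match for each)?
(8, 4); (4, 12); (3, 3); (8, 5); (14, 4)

Match, Match, No match, Match, Match

Rule: sum ≥ 10. This holds for each 'Match' example and fails for each 'No match' one.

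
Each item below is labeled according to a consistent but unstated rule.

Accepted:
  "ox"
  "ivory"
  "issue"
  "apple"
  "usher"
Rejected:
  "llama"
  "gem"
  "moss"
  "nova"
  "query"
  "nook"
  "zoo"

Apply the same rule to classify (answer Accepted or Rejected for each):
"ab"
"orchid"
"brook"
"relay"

A rule that fits every label: starts with a vowel — true of each 'Accepted' example, false of each 'Rejected' one.
Accepted: "ab", since starts with 'a'. Accepted: "orchid", since starts with 'o'. Rejected: "brook", since starts with 'b'. Rejected: "relay", since starts with 'r'.

Accepted, Accepted, Rejected, Rejected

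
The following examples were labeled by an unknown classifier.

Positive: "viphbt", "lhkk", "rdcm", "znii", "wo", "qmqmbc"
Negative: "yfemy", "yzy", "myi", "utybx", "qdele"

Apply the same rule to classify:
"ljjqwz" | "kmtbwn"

Positive, Positive

A rule that fits every label: even length — true of each 'Positive' example, false of each 'Negative' one.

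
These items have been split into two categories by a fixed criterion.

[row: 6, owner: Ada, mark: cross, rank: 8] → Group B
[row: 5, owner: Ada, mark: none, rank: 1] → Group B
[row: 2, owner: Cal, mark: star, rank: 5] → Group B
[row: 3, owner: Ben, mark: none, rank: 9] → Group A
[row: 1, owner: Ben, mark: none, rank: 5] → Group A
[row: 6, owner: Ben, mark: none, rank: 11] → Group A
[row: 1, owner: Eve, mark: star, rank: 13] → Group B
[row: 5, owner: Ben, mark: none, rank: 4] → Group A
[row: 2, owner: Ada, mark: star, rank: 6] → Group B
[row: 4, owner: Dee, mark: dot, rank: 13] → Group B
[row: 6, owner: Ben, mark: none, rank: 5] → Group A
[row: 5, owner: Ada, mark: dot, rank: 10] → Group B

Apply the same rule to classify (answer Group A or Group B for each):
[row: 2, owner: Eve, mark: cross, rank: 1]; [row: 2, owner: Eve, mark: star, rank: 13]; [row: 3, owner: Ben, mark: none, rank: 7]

The simplest hypothesis consistent with all the labels is: owner is Ben.

Group B, Group B, Group A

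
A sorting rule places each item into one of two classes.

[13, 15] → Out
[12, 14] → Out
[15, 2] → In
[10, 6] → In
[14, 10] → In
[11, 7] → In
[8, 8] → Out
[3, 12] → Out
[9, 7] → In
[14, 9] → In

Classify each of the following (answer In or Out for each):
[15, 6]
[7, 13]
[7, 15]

In, Out, Out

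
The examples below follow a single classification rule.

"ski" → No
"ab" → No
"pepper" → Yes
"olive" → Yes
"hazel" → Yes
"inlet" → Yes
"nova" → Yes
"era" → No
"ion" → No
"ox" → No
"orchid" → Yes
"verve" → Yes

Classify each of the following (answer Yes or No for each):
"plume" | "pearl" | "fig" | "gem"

Yes, Yes, No, No

The simplest hypothesis consistent with all the labels is: length ≥ 4.
"plume": length 5, matches → Yes. "pearl": length 5, matches → Yes. "fig": length 3, doesn't match → No. "gem": length 3, doesn't match → No.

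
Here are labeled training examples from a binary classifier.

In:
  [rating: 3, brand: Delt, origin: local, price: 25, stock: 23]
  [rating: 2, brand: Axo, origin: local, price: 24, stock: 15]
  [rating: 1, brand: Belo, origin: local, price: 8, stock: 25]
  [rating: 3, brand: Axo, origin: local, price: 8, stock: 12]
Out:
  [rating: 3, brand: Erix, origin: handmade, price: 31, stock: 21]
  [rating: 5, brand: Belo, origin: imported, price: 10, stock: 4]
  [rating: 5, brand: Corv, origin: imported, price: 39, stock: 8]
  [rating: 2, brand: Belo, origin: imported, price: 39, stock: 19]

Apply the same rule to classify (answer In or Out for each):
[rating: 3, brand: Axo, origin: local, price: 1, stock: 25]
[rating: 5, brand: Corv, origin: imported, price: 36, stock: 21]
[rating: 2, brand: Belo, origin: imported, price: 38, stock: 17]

In, Out, Out

Every 'In' example satisfies: origin is local. None of the 'Out' examples do.
[rating: 3, brand: Axo, origin: local, price: 1, stock: 25]: origin is local, qualifies → In. [rating: 5, brand: Corv, origin: imported, price: 36, stock: 21]: origin is imported, doesn't qualify → Out. [rating: 2, brand: Belo, origin: imported, price: 38, stock: 17]: origin is imported, doesn't qualify → Out.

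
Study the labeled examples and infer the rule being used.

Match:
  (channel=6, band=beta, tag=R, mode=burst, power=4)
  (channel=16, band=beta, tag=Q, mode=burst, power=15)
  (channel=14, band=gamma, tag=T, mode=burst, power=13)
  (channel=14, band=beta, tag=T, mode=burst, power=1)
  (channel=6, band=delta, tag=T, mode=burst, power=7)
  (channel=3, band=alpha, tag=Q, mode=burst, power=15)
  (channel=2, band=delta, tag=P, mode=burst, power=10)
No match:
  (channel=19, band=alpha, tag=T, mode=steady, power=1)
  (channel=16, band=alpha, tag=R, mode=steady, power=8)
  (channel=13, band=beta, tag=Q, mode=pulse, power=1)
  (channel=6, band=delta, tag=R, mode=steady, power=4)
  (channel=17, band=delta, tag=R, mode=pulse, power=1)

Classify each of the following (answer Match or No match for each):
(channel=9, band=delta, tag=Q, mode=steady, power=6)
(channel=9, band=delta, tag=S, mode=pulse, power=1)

No match, No match

Every 'Match' example satisfies: mode is burst. None of the 'No match' examples do.
(channel=9, band=delta, tag=Q, mode=steady, power=6): No match (mode is steady).
(channel=9, band=delta, tag=S, mode=pulse, power=1): No match (mode is pulse).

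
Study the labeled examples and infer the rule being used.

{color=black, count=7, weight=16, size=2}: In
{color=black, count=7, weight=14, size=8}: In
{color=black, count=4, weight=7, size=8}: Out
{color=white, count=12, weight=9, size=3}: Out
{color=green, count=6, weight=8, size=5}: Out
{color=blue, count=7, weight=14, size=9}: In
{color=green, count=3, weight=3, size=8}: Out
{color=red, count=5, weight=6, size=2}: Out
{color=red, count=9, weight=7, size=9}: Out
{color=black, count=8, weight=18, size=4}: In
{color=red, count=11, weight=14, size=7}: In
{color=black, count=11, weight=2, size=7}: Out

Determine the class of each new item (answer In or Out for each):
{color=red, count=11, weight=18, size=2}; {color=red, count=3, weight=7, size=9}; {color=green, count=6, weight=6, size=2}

A rule that fits every label: weight ≥ 14 — true of each 'In' example, false of each 'Out' one.
{color=red, count=11, weight=18, size=2}: weight = 18 — fits, so In.
{color=red, count=3, weight=7, size=9}: weight = 7 — does not satisfy this, so Out.
{color=green, count=6, weight=6, size=2}: weight = 6 — does not satisfy this, so Out.

In, Out, Out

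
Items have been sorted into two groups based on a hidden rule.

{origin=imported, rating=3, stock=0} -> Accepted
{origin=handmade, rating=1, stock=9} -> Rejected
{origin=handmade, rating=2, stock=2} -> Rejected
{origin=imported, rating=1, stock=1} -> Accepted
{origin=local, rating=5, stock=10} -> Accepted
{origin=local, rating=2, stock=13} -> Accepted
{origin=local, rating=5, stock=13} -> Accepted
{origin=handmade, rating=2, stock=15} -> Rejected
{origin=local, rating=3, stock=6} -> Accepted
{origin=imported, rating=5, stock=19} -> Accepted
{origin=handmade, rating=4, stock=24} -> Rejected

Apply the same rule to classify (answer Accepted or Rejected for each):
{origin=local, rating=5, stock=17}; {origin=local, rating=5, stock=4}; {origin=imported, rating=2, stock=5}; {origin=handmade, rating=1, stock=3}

The pattern is that an item is 'Accepted' exactly when: origin is not handmade.
{origin=local, rating=5, stock=17}: Accepted (origin is local).
{origin=local, rating=5, stock=4}: Accepted (origin is local).
{origin=imported, rating=2, stock=5}: Accepted (origin is imported).
{origin=handmade, rating=1, stock=3}: Rejected (origin is handmade).

Accepted, Accepted, Accepted, Rejected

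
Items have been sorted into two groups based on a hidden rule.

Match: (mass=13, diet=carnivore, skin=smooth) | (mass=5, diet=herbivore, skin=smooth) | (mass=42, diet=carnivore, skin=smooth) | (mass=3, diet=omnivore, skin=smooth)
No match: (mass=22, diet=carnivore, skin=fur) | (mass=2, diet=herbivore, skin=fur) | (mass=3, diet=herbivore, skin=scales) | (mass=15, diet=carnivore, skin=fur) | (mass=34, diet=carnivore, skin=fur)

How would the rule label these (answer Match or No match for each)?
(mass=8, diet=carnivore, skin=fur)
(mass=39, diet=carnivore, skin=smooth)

Comparing the two groups points to one rule — skin is smooth.
(mass=8, diet=carnivore, skin=fur): skin is fur — does not fit, so No match. (mass=39, diet=carnivore, skin=smooth): skin is smooth — passes, so Match.

No match, Match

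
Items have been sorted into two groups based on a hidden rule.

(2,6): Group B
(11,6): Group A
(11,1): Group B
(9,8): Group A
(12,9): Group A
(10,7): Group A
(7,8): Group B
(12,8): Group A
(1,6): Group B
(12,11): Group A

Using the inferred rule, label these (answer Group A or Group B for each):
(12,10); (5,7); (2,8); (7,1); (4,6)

Group A, Group B, Group B, Group B, Group B

The classifier is using: sum ≥ 17.
(12,10): Group A (12+10 = 22). (5,7): Group B (5+7 = 12). (2,8): Group B (2+8 = 10). (7,1): Group B (7+1 = 8). (4,6): Group B (4+6 = 10).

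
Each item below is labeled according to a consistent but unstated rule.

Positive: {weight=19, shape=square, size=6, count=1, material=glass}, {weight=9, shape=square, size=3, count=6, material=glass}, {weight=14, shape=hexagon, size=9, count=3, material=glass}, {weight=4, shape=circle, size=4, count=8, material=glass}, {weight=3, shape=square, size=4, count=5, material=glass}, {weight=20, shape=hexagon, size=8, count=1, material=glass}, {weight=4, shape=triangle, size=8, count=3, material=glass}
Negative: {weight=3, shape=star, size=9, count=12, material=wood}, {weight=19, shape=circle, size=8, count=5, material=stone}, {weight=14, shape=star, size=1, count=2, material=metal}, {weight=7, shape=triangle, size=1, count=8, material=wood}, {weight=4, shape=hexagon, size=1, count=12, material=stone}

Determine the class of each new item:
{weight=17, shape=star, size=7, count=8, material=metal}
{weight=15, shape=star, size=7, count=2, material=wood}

Negative, Negative

The distinguishing property — material is glass — holds for all the 'Positive' cases and none of the 'Negative' cases.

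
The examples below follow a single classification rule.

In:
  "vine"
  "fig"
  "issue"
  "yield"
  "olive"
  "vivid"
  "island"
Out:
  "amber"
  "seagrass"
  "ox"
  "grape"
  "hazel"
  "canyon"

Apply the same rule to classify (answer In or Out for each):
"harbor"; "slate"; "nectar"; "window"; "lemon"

Out, Out, Out, In, Out

All 'In' examples share one property — contains 'i' — and every 'Out' example lacks it.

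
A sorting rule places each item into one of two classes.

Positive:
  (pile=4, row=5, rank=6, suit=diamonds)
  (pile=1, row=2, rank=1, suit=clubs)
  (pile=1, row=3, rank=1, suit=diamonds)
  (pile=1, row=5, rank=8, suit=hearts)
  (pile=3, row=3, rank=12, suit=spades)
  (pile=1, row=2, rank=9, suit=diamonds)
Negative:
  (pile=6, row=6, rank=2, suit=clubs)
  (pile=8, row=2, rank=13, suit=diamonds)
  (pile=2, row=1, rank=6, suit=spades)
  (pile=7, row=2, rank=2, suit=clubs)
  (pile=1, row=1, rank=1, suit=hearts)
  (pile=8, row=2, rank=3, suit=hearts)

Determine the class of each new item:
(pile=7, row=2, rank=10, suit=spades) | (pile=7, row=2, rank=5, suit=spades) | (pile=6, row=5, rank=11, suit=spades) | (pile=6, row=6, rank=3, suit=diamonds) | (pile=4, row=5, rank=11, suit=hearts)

The pattern is that an item is 'Positive' exactly when: pile ≤ 4 AND row ≥ 2.
(pile=7, row=2, rank=10, suit=spades) — pile = 7, row = 2, hence Negative. (pile=7, row=2, rank=5, suit=spades) — pile = 7, row = 2, hence Negative. (pile=6, row=5, rank=11, suit=spades) — pile = 6, row = 5, hence Negative. (pile=6, row=6, rank=3, suit=diamonds) — pile = 6, row = 6, hence Negative. (pile=4, row=5, rank=11, suit=hearts) — pile = 4, row = 5, hence Positive.

Negative, Negative, Negative, Negative, Positive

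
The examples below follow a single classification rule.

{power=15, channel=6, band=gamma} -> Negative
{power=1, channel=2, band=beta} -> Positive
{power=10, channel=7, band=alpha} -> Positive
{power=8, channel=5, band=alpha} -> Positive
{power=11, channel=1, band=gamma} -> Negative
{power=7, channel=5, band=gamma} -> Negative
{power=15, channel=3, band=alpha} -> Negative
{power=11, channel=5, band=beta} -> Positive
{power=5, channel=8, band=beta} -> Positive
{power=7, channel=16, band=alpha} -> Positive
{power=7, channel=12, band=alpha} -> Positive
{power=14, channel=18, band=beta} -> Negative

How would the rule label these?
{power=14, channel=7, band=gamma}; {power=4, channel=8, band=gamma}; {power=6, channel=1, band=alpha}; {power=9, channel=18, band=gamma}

Negative, Negative, Positive, Negative

The common property of the 'Positive' items is: band is not gamma AND power ≤ 11. No 'Negative' item has it.
Negative: {power=14, channel=7, band=gamma}, since band is gamma, power = 14. Negative: {power=4, channel=8, band=gamma}, since band is gamma, power = 4. Positive: {power=6, channel=1, band=alpha}, since band is alpha, power = 6. Negative: {power=9, channel=18, band=gamma}, since band is gamma, power = 9.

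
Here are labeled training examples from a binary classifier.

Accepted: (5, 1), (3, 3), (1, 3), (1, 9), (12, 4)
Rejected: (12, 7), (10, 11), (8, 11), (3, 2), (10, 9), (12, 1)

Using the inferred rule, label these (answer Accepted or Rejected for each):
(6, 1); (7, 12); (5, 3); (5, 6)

Rejected, Rejected, Accepted, Rejected

Checking candidate rules against both groups, what survives is: sum is even.
Rejected: (6, 1), since 6+1 = 7. Rejected: (7, 12), since 7+12 = 19. Accepted: (5, 3), since 5+3 = 8. Rejected: (5, 6), since 5+6 = 11.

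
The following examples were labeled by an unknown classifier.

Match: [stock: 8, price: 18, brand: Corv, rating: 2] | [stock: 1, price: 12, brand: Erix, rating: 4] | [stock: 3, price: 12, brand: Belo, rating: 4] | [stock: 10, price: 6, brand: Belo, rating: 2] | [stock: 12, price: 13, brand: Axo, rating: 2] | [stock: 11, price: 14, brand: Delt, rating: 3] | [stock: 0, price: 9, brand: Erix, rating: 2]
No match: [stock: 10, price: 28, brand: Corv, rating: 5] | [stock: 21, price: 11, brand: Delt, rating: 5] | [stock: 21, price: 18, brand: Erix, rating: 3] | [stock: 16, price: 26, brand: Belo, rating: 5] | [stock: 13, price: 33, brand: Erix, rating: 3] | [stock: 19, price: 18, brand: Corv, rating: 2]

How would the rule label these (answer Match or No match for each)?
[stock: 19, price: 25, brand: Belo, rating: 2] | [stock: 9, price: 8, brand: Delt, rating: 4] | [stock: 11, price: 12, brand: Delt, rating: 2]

The pattern is that an item is 'Match' exactly when: price ≤ 18 AND stock ≤ 12.

No match, Match, Match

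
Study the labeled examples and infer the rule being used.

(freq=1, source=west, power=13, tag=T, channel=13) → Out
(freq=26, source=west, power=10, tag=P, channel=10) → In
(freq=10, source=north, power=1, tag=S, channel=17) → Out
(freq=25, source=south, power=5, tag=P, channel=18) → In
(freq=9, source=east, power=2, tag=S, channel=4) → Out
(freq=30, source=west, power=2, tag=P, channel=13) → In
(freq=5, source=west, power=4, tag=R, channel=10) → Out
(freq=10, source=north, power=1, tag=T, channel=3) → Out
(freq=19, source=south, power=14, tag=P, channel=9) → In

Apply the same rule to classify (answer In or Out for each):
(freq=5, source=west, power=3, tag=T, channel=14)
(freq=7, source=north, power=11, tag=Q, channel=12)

Rule: tag is P. This holds for each 'In' example and fails for each 'Out' one.
(freq=5, source=west, power=3, tag=T, channel=14): tag is T, fails the rule → Out. (freq=7, source=north, power=11, tag=Q, channel=12): tag is Q, fails the rule → Out.

Out, Out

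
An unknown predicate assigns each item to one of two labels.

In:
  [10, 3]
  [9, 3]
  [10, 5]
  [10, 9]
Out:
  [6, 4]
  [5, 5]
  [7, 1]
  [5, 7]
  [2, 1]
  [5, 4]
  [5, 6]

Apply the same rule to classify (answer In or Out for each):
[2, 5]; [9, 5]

All 'In' examples share one property — first ≥ 9 — and every 'Out' example lacks it.
[2, 5]: first 2, fails the rule → Out.
[9, 5]: first 9, meets the rule → In.

Out, In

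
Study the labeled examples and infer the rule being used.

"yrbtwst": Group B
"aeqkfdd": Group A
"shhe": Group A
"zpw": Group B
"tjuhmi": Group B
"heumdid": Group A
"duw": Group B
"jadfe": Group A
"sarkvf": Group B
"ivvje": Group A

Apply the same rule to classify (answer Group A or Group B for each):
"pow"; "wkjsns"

The simplest hypothesis consistent with all the labels is: contains 'e'.
"pow": Group B (no 'e'). "wkjsns": Group B (no 'e').

Group B, Group B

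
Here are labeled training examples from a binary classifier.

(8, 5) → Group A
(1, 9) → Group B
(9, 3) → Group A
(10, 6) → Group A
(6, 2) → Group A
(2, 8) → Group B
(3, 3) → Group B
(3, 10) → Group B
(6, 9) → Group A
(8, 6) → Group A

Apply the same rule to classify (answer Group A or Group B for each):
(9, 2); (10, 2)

Every 'Group A' example satisfies: first ≥ 5. None of the 'Group B' examples do.
(9, 2): Group A (first 9). (10, 2): Group A (first 10).

Group A, Group A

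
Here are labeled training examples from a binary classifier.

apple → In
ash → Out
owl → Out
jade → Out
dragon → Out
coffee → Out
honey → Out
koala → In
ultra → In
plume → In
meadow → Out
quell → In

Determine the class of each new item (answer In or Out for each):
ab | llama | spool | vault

The rule appears to be: length 5 AND contains 'l'.

Out, In, In, In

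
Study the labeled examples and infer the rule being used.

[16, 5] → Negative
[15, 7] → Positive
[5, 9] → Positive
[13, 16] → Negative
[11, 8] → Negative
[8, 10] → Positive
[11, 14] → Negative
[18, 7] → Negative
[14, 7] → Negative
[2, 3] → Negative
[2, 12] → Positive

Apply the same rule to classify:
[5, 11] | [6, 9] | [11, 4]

Positive, Negative, Negative

'Positive' ⟺ sum is even.
[5, 11]: 5+11 = 16 — matches, so Positive. [6, 9]: 6+9 = 15 — does not fit, so Negative. [11, 4]: 11+4 = 15 — does not fit, so Negative.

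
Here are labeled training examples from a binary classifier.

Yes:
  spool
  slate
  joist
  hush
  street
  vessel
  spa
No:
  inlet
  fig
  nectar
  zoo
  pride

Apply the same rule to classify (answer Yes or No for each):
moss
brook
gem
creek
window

A rule that fits every label: contains 's' — true of each 'Yes' example, false of each 'No' one.
moss: Yes (has 's').
brook: No (no 's').
gem: No (no 's').
creek: No (no 's').
window: No (no 's').

Yes, No, No, No, No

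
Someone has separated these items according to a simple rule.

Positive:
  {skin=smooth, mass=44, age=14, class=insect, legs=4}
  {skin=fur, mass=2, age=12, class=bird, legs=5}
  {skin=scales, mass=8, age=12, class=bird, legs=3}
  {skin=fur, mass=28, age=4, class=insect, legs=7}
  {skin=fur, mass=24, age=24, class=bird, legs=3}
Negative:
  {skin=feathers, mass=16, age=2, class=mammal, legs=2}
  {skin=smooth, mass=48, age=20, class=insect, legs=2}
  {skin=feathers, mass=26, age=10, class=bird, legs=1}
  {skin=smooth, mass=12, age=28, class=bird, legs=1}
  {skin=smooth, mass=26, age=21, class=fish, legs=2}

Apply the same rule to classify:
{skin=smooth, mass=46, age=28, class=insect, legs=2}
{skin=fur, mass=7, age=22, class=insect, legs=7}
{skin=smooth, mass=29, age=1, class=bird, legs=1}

The common property of the 'Positive' items is: legs ≥ 3. No 'Negative' item has it.
{skin=smooth, mass=46, age=28, class=insect, legs=2} → legs = 2 → Negative. {skin=fur, mass=7, age=22, class=insect, legs=7} → legs = 7 → Positive. {skin=smooth, mass=29, age=1, class=bird, legs=1} → legs = 1 → Negative.

Negative, Positive, Negative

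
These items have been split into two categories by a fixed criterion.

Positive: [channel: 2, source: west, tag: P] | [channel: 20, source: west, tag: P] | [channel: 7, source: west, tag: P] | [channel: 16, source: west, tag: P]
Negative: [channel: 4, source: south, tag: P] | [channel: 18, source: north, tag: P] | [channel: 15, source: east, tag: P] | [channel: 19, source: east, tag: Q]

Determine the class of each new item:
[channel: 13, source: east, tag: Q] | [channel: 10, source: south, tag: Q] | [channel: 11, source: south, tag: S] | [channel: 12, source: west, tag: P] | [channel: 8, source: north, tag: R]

Negative, Negative, Negative, Positive, Negative

Checking candidate rules against both groups, what survives is: source is west.
[channel: 13, source: east, tag: Q]: Negative (source is east).
[channel: 10, source: south, tag: Q]: Negative (source is south).
[channel: 11, source: south, tag: S]: Negative (source is south).
[channel: 12, source: west, tag: P]: Positive (source is west).
[channel: 8, source: north, tag: R]: Negative (source is north).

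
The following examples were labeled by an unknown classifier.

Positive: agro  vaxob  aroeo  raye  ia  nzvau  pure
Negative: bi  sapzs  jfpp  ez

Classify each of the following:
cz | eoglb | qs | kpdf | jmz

A rule that fits every label: has ≥ 2 vowels — true of each 'Positive' example, false of each 'Negative' one.
cz: 0 vowels — fails the rule, so Negative.
eoglb: 2 vowels — qualifies, so Positive.
qs: 0 vowels — fails the rule, so Negative.
kpdf: 0 vowels — fails the rule, so Negative.
jmz: 0 vowels — fails the rule, so Negative.

Negative, Positive, Negative, Negative, Negative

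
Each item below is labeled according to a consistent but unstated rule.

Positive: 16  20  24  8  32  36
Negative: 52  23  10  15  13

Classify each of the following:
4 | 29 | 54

Positive, Negative, Negative

Every 'Positive' example satisfies: multiple of 4 AND at most 36. None of the 'Negative' examples do.
4: 4 = 4·1, 4 ≤ 36, qualifies → Positive.
29: 29 = 4·7 + 1, 29 ≤ 36, fails the rule → Negative.
54: 54 = 4·13 + 2, 54 > 36, fails the rule → Negative.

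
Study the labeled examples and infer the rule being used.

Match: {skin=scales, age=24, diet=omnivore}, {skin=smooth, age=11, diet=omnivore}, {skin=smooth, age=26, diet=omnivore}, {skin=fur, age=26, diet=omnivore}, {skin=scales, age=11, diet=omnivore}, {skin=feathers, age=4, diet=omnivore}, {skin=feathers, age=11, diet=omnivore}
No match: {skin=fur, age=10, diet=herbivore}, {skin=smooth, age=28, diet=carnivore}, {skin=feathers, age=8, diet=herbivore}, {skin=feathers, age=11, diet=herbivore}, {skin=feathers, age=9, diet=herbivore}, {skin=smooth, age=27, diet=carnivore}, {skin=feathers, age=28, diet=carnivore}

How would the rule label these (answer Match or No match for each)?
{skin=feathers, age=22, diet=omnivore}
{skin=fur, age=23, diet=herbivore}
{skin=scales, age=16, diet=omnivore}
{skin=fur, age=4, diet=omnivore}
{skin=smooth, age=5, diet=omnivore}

Match, No match, Match, Match, Match

The common property of the 'Match' items is: diet is omnivore. No 'No match' item has it.
Match: {skin=feathers, age=22, diet=omnivore}, since diet is omnivore. No match: {skin=fur, age=23, diet=herbivore}, since diet is herbivore. Match: {skin=scales, age=16, diet=omnivore}, since diet is omnivore. Match: {skin=fur, age=4, diet=omnivore}, since diet is omnivore. Match: {skin=smooth, age=5, diet=omnivore}, since diet is omnivore.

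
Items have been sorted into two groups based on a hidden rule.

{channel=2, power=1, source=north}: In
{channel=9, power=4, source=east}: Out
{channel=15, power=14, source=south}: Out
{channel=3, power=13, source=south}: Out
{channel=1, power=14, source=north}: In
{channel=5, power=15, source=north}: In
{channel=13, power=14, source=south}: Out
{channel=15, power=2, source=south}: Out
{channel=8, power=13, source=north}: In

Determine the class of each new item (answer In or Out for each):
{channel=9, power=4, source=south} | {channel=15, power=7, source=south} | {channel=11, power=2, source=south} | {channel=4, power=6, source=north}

Out, Out, Out, In

Every 'In' example satisfies: source is north. None of the 'Out' examples do.
{channel=9, power=4, source=south} — source is south, hence Out. {channel=15, power=7, source=south} — source is south, hence Out. {channel=11, power=2, source=south} — source is south, hence Out. {channel=4, power=6, source=north} — source is north, hence In.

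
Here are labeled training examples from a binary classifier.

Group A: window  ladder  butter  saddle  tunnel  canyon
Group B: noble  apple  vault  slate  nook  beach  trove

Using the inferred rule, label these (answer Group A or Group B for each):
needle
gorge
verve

The simplest hypothesis consistent with all the labels is: length 6.
needle: length 6, checks out → Group A. gorge: length 5, does not pass → Group B. verve: length 5, does not pass → Group B.

Group A, Group B, Group B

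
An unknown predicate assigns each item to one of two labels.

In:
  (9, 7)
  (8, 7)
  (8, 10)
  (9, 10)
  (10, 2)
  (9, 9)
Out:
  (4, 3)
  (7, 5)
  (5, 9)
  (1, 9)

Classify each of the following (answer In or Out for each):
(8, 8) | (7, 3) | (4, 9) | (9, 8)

In, Out, Out, In

Every 'In' example satisfies: first ≥ 8. None of the 'Out' examples do.
(8, 8): In (first 8).
(7, 3): Out (first 7).
(4, 9): Out (first 4).
(9, 8): In (first 9).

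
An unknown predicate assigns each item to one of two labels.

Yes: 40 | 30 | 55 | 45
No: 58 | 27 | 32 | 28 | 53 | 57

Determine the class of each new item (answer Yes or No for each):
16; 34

Comparing the two groups points to one rule — multiple of 5.

No, No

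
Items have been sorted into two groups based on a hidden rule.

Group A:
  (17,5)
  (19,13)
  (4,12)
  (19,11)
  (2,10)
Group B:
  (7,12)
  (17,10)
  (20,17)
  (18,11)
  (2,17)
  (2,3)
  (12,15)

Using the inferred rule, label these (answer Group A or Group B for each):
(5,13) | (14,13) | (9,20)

Group A, Group B, Group B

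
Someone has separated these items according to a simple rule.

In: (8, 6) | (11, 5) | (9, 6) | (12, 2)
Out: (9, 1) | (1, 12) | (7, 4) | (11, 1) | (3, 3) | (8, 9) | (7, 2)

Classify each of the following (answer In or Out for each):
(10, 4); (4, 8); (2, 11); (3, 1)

Rule: first > second AND sum ≥ 13. This holds for each 'In' example and fails for each 'Out' one.
(10, 4): 10 > 4, 10+4 = 14, fits → In. (4, 8): 4 < 8, 4+8 = 12, does not fit → Out. (2, 11): 2 < 11, 2+11 = 13, does not fit → Out. (3, 1): 3 > 1, 3+1 = 4, does not fit → Out.

In, Out, Out, Out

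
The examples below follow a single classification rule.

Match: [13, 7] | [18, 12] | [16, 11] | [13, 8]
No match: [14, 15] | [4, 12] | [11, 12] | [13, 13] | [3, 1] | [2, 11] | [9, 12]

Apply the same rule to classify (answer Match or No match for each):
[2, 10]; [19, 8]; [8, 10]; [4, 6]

The classifier is using: first > second AND sum ≥ 13.
[2, 10]: No match (2 < 10, 2+10 = 12). [19, 8]: Match (19 > 8, 19+8 = 27). [8, 10]: No match (8 < 10, 8+10 = 18). [4, 6]: No match (4 < 6, 4+6 = 10).

No match, Match, No match, No match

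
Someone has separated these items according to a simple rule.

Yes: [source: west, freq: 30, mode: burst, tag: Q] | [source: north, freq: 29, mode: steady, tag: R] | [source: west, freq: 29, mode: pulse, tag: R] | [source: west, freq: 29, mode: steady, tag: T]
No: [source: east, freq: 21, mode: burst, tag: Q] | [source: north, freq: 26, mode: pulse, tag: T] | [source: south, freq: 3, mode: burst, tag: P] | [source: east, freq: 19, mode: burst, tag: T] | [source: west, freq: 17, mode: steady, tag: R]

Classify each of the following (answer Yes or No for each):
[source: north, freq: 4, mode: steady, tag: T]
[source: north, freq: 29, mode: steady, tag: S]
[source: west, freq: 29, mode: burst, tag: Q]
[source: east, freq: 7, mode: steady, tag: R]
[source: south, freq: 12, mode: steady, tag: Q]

The rule appears to be: freq ≥ 29.
[source: north, freq: 4, mode: steady, tag: T] — freq = 4, hence No. [source: north, freq: 29, mode: steady, tag: S] — freq = 29, hence Yes. [source: west, freq: 29, mode: burst, tag: Q] — freq = 29, hence Yes. [source: east, freq: 7, mode: steady, tag: R] — freq = 7, hence No. [source: south, freq: 12, mode: steady, tag: Q] — freq = 12, hence No.

No, Yes, Yes, No, No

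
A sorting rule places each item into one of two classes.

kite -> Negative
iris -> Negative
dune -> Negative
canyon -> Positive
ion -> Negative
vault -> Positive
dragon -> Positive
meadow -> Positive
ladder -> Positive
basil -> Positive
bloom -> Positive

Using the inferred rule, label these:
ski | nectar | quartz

'Positive' ⟺ length ≥ 5.
ski → length 3 → Negative. nectar → length 6 → Positive. quartz → length 6 → Positive.

Negative, Positive, Positive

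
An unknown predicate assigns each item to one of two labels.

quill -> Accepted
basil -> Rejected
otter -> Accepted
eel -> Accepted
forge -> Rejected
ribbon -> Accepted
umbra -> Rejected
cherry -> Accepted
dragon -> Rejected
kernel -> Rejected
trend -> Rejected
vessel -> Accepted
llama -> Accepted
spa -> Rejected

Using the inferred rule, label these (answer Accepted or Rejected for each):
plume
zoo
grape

Rejected, Accepted, Rejected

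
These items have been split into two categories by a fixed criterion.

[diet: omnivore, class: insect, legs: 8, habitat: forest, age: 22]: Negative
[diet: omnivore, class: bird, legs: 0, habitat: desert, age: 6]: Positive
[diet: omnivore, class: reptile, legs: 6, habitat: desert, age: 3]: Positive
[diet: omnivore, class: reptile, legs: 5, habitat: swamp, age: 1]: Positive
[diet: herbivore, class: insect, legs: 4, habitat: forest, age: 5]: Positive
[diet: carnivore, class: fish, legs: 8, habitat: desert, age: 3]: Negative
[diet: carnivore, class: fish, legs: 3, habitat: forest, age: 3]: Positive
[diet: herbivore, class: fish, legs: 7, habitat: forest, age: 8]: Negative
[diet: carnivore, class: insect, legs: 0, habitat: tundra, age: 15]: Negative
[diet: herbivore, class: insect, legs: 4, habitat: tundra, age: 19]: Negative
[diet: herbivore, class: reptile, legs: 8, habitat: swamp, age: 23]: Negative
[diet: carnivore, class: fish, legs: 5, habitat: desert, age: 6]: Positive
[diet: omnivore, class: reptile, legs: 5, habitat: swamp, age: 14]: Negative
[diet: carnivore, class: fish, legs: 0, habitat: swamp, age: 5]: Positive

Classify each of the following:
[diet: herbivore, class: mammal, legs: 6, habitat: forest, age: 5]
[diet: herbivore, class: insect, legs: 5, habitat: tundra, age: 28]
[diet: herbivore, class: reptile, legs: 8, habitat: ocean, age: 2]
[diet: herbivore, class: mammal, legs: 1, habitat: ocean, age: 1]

The pattern is that an item is 'Positive' exactly when: age ≤ 6 AND legs ≤ 6.

Positive, Negative, Negative, Positive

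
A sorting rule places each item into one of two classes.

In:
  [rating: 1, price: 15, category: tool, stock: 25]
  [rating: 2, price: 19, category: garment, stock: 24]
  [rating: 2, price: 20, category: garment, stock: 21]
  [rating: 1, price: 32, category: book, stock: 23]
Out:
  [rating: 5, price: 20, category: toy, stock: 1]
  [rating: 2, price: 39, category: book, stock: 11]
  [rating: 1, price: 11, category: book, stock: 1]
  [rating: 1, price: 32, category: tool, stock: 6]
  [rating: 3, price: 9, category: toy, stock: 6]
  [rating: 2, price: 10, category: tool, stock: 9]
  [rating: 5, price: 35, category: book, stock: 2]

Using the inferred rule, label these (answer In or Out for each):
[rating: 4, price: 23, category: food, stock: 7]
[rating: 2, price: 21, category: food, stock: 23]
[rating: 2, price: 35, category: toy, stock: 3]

Out, In, Out

'In' ⟺ stock ≥ 21.
Out: [rating: 4, price: 23, category: food, stock: 7], since stock = 7.
In: [rating: 2, price: 21, category: food, stock: 23], since stock = 23.
Out: [rating: 2, price: 35, category: toy, stock: 3], since stock = 3.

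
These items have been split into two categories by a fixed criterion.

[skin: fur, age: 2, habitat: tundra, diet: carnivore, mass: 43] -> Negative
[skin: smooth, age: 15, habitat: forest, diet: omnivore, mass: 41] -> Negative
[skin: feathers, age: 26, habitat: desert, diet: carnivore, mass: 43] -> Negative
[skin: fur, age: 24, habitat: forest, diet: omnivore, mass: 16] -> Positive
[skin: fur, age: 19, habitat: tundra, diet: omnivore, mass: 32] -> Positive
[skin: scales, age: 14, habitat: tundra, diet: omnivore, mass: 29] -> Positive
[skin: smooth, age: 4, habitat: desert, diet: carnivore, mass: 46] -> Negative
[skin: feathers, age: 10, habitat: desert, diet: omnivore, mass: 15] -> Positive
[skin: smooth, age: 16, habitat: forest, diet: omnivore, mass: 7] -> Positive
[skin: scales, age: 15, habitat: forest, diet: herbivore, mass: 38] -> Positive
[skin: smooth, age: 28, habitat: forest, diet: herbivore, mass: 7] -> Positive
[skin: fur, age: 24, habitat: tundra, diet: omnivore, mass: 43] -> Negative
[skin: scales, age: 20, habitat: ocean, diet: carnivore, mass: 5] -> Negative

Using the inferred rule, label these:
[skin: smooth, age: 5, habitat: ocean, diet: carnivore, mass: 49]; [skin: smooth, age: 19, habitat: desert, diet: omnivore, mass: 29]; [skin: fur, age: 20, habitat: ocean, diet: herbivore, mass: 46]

The rule appears to be: mass ≥ 7 AND mass ≤ 38.
[skin: smooth, age: 5, habitat: ocean, diet: carnivore, mass: 49] → mass = 49 → Negative.
[skin: smooth, age: 19, habitat: desert, diet: omnivore, mass: 29] → mass = 29 → Positive.
[skin: fur, age: 20, habitat: ocean, diet: herbivore, mass: 46] → mass = 46 → Negative.

Negative, Positive, Negative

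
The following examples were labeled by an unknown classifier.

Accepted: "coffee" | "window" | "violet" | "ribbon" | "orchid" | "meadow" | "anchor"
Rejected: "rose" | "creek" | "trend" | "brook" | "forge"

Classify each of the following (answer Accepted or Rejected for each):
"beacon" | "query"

Accepted, Rejected

One predicate separates the groups cleanly: length 6.
Accepted: "beacon", since length 6. Rejected: "query", since length 5.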